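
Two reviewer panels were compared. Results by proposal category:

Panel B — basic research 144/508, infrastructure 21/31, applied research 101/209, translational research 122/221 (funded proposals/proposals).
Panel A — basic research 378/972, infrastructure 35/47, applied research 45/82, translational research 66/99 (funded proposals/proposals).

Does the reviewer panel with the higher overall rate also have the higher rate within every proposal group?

Basic research: Panel B 144/508 = 28.3%, Panel A 378/972 = 38.9% → Panel A
Infrastructure: Panel B 21/31 = 67.7%, Panel A 35/47 = 74.5% → Panel A
Applied research: Panel B 101/209 = 48.3%, Panel A 45/82 = 54.9% → Panel A
Translational research: Panel B 122/221 = 55.2%, Panel A 66/99 = 66.7% → Panel A
Overall: Panel B 388/969 = 40.0%, Panel A 524/1200 = 43.7% → Panel A
Panel A wins overall and in every proposal group — no reversal.

Yes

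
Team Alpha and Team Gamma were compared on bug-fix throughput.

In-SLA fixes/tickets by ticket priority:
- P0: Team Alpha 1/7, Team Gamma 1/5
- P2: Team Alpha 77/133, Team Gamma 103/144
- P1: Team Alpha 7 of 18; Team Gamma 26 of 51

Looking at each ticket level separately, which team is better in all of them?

Team Gamma

P0: Team Alpha 1/7 = 14.3%, Team Gamma 1/5 = 20.0% → Team Gamma
P2: Team Alpha 77/133 = 57.9%, Team Gamma 103/144 = 71.5% → Team Gamma
P1: Team Alpha 7/18 = 38.9%, Team Gamma 26/51 = 51.0% → Team Gamma
Team Gamma has the higher rate in all 3 groups.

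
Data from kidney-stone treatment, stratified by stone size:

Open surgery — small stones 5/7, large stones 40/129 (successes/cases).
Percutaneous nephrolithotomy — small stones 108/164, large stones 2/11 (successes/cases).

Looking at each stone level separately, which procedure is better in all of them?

Small stones: open surgery 5/7 = 71.4%, percutaneous nephrolithotomy 108/164 = 65.9% → open surgery
Large stones: open surgery 40/129 = 31.0%, percutaneous nephrolithotomy 2/11 = 18.2% → open surgery
Open surgery has the higher rate in both groups.

open surgery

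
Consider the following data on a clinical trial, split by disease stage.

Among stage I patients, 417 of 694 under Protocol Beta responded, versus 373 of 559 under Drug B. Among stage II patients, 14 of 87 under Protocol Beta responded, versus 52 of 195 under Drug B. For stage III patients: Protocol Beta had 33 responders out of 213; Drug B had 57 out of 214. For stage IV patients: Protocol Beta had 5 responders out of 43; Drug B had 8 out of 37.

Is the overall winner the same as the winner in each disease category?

Yes

Stage I: Protocol Beta 417/694 = 60.1%, Drug B 373/559 = 66.7% → Drug B
Stage II: Protocol Beta 14/87 = 16.1%, Drug B 52/195 = 26.7% → Drug B
Stage III: Protocol Beta 33/213 = 15.5%, Drug B 57/214 = 26.6% → Drug B
Stage IV: Protocol Beta 5/43 = 11.6%, Drug B 8/37 = 21.6% → Drug B
Overall: Protocol Beta 469/1037 = 45.2%, Drug B 490/1005 = 48.8% → Drug B
Drug B wins overall and in every disease group — no reversal.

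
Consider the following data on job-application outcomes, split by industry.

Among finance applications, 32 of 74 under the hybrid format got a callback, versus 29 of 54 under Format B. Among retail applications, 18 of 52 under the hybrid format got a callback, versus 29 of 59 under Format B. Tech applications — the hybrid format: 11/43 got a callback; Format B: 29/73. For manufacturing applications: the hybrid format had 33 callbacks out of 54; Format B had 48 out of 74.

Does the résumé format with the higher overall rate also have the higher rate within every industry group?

Finance: the hybrid format 32/74 = 43.2%, Format B 29/54 = 53.7% → Format B
Retail: the hybrid format 18/52 = 34.6%, Format B 29/59 = 49.2% → Format B
Tech: the hybrid format 11/43 = 25.6%, Format B 29/73 = 39.7% → Format B
Manufacturing: the hybrid format 33/54 = 61.1%, Format B 48/74 = 64.9% → Format B
Overall: the hybrid format 94/223 = 42.2%, Format B 135/260 = 51.9% → Format B
Format B wins overall and in every industry group — no reversal.

Yes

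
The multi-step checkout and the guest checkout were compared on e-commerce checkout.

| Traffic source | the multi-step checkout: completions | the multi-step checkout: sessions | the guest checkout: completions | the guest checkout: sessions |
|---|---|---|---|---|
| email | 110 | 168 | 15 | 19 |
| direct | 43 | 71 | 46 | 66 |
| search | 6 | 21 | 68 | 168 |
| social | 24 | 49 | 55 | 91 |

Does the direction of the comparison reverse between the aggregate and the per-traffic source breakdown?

Yes

Email: the multi-step checkout 110/168 = 65.5%, the guest checkout 15/19 = 78.9% → the guest checkout
Direct: the multi-step checkout 43/71 = 60.6%, the guest checkout 46/66 = 69.7% → the guest checkout
Search: the multi-step checkout 6/21 = 28.6%, the guest checkout 68/168 = 40.5% → the guest checkout
Social: the multi-step checkout 24/49 = 49.0%, the guest checkout 55/91 = 60.4% → the guest checkout
Overall: the multi-step checkout 183/309 = 59.2%, the guest checkout 184/344 = 53.5% → the multi-step checkout
The guest checkout wins each traffic group but the multi-step checkout wins overall — the comparison reverses. The guest checkout's sessions skew toward search, which has a lower base rate.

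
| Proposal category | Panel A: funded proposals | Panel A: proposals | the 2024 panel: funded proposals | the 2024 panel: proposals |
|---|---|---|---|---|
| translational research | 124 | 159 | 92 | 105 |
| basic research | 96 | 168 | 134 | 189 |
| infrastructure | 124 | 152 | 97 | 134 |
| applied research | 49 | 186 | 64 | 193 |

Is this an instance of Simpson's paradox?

Translational research: Panel A 124/159 = 78.0%, the 2024 panel 92/105 = 87.6% → the 2024 panel
Basic research: Panel A 96/168 = 57.1%, the 2024 panel 134/189 = 70.9% → the 2024 panel
Infrastructure: Panel A 124/152 = 81.6%, the 2024 panel 97/134 = 72.4% → Panel A
Applied research: Panel A 49/186 = 26.3%, the 2024 panel 64/193 = 33.2% → the 2024 panel
Overall: Panel A 393/665 = 59.1%, the 2024 panel 387/621 = 62.3% → the 2024 panel
Neither sweeps: Panel A wins 1 of 4 groups, the 2024 panel wins 3. The 2024 panel wins overall but not every group — no Simpson reversal.

No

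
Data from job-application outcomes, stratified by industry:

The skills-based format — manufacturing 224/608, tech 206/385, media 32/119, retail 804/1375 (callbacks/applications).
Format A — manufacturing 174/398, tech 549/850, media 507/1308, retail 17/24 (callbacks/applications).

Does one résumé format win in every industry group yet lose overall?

Yes

Manufacturing: the skills-based format 224/608 = 36.8%, Format A 174/398 = 43.7% → Format A
Tech: the skills-based format 206/385 = 53.5%, Format A 549/850 = 64.6% → Format A
Media: the skills-based format 32/119 = 26.9%, Format A 507/1308 = 38.8% → Format A
Retail: the skills-based format 804/1375 = 58.5%, Format A 17/24 = 70.8% → Format A
Overall: the skills-based format 1266/2487 = 50.9%, Format A 1247/2580 = 48.3% → the skills-based format
Format A wins each industry group but the skills-based format wins overall — the comparison reverses. Format A's applications skew toward media, which has a lower base rate.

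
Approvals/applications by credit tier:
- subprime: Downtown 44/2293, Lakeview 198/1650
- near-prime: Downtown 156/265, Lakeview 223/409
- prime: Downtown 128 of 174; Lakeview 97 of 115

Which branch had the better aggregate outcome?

Subprime: Downtown 44/2293 = 1.9%, Lakeview 198/1650 = 12.0% → Lakeview
Near-prime: Downtown 156/265 = 58.9%, Lakeview 223/409 = 54.5% → Downtown
Prime: Downtown 128/174 = 73.6%, Lakeview 97/115 = 84.3% → Lakeview
Overall: Downtown 328/2732 = 12.0%, Lakeview 518/2174 = 23.8% → Lakeview
(Neither sweeps every credit group, but Lakeview has the higher pooled rate.)

Lakeview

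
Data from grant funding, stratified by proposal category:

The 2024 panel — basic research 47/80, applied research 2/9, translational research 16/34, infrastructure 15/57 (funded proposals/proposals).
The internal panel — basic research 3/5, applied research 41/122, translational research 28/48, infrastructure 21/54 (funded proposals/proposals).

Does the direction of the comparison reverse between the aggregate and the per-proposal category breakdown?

Yes

Basic research: the 2024 panel 47/80 = 58.8%, the internal panel 3/5 = 60.0% → the internal panel
Applied research: the 2024 panel 2/9 = 22.2%, the internal panel 41/122 = 33.6% → the internal panel
Translational research: the 2024 panel 16/34 = 47.1%, the internal panel 28/48 = 58.3% → the internal panel
Infrastructure: the 2024 panel 15/57 = 26.3%, the internal panel 21/54 = 38.9% → the internal panel
Overall: the 2024 panel 80/180 = 44.4%, the internal panel 93/229 = 40.6% → the 2024 panel
The internal panel wins each proposal group but the 2024 panel wins overall — the comparison reverses. The internal panel's proposals skew toward applied research, which has a lower base rate.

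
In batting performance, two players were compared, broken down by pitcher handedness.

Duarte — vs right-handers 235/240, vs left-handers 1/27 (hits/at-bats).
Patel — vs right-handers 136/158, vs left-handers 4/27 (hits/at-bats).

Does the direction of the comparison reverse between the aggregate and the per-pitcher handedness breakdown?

No

Vs right-handers: Duarte 235/240 = 97.9%, Patel 136/158 = 86.1% → Duarte
Vs left-handers: Duarte 1/27 = 3.7%, Patel 4/27 = 14.8% → Patel
Overall: Duarte 236/267 = 88.4%, Patel 140/185 = 75.7% → Duarte
Neither sweeps: Duarte wins 1 of 2 groups, Patel wins 1. Duarte wins overall but not every group — no Simpson reversal.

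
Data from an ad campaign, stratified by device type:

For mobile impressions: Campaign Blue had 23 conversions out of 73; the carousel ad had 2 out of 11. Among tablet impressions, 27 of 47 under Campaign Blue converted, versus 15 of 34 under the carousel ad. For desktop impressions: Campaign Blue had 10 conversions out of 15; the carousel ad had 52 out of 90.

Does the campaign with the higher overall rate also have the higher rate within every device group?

No

Mobile: Campaign Blue 23/73 = 31.5%, the carousel ad 2/11 = 18.2% → Campaign Blue
Tablet: Campaign Blue 27/47 = 57.4%, the carousel ad 15/34 = 44.1% → Campaign Blue
Desktop: Campaign Blue 10/15 = 66.7%, the carousel ad 52/90 = 57.8% → Campaign Blue
Overall: Campaign Blue 60/135 = 44.4%, the carousel ad 69/135 = 51.1% → the carousel ad
Campaign Blue wins each device group but the carousel ad wins overall — the comparison reverses. Campaign Blue's impressions skew toward mobile, which has a lower base rate.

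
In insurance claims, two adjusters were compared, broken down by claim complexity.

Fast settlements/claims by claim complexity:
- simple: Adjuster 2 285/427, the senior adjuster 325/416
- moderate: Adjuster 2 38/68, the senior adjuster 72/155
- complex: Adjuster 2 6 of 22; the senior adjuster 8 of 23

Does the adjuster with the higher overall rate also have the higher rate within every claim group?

Simple: Adjuster 2 285/427 = 66.7%, the senior adjuster 325/416 = 78.1% → the senior adjuster
Moderate: Adjuster 2 38/68 = 55.9%, the senior adjuster 72/155 = 46.5% → Adjuster 2
Complex: Adjuster 2 6/22 = 27.3%, the senior adjuster 8/23 = 34.8% → the senior adjuster
Overall: Adjuster 2 329/517 = 63.6%, the senior adjuster 405/594 = 68.2% → the senior adjuster
Neither sweeps: Adjuster 2 wins 1 of 3 groups, the senior adjuster wins 2. The senior adjuster wins overall but not every group — no Simpson reversal.

No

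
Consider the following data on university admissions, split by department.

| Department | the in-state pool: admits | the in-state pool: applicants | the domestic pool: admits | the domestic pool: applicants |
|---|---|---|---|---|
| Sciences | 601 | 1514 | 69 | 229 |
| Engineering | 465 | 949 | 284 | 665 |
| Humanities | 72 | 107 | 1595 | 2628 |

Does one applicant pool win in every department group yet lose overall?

Yes

Sciences: the in-state pool 601/1514 = 39.7%, the domestic pool 69/229 = 30.1% → the in-state pool
Engineering: the in-state pool 465/949 = 49.0%, the domestic pool 284/665 = 42.7% → the in-state pool
Humanities: the in-state pool 72/107 = 67.3%, the domestic pool 1595/2628 = 60.7% → the in-state pool
Overall: the in-state pool 1138/2570 = 44.3%, the domestic pool 1948/3522 = 55.3% → the domestic pool
The in-state pool wins each department group but the domestic pool wins overall — the comparison reverses. The in-state pool's applicants skew toward Sciences, which has a lower base rate.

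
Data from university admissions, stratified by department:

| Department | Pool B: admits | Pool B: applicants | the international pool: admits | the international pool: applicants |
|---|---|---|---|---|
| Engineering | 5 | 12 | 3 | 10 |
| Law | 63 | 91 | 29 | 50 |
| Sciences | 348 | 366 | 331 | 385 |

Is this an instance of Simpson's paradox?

No

Engineering: Pool B 5/12 = 41.7%, the international pool 3/10 = 30.0% → Pool B
Law: Pool B 63/91 = 69.2%, the international pool 29/50 = 58.0% → Pool B
Sciences: Pool B 348/366 = 95.1%, the international pool 331/385 = 86.0% → Pool B
Overall: Pool B 416/469 = 88.7%, the international pool 363/445 = 81.6% → Pool B
Pool B wins overall and in every department group — no reversal.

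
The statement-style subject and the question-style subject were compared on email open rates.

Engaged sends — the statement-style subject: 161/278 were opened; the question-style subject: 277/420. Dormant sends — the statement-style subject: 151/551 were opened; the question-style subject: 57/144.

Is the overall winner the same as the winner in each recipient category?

Yes

Engaged: the statement-style subject 161/278 = 57.9%, the question-style subject 277/420 = 66.0% → the question-style subject
Dormant: the statement-style subject 151/551 = 27.4%, the question-style subject 57/144 = 39.6% → the question-style subject
Overall: the statement-style subject 312/829 = 37.6%, the question-style subject 334/564 = 59.2% → the question-style subject
The question-style subject wins overall and in every recipient group — no reversal.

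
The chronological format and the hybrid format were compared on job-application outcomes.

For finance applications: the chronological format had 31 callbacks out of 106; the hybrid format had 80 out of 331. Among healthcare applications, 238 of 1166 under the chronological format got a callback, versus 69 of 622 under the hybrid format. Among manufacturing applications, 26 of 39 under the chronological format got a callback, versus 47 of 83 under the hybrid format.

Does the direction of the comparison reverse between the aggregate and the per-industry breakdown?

No

Finance: the chronological format 31/106 = 29.2%, the hybrid format 80/331 = 24.2% → the chronological format
Healthcare: the chronological format 238/1166 = 20.4%, the hybrid format 69/622 = 11.1% → the chronological format
Manufacturing: the chronological format 26/39 = 66.7%, the hybrid format 47/83 = 56.6% → the chronological format
Overall: the chronological format 295/1311 = 22.5%, the hybrid format 196/1036 = 18.9% → the chronological format
The chronological format wins overall and in every industry group — no reversal.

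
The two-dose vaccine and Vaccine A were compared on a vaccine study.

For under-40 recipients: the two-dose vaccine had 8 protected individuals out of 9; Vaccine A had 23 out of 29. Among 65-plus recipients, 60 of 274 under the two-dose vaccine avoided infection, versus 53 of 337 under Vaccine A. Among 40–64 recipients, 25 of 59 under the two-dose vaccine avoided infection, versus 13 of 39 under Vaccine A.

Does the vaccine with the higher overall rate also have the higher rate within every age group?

Yes

Under-40: the two-dose vaccine 8/9 = 88.9%, Vaccine A 23/29 = 79.3% → the two-dose vaccine
65-plus: the two-dose vaccine 60/274 = 21.9%, Vaccine A 53/337 = 15.7% → the two-dose vaccine
40–64: the two-dose vaccine 25/59 = 42.4%, Vaccine A 13/39 = 33.3% → the two-dose vaccine
Overall: the two-dose vaccine 93/342 = 27.2%, Vaccine A 89/405 = 22.0% → the two-dose vaccine
The two-dose vaccine wins overall and in every age group — no reversal.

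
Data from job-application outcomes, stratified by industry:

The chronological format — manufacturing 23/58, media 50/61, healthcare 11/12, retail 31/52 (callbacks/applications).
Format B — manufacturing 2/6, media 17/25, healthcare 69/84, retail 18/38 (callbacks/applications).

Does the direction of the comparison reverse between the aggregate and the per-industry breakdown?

Yes

Manufacturing: the chronological format 23/58 = 39.7%, Format B 2/6 = 33.3% → the chronological format
Media: the chronological format 50/61 = 82.0%, Format B 17/25 = 68.0% → the chronological format
Healthcare: the chronological format 11/12 = 91.7%, Format B 69/84 = 82.1% → the chronological format
Retail: the chronological format 31/52 = 59.6%, Format B 18/38 = 47.4% → the chronological format
Overall: the chronological format 115/183 = 62.8%, Format B 106/153 = 69.3% → Format B
The chronological format wins each industry group but Format B wins overall — the comparison reverses. The chronological format's applications skew toward manufacturing, which has a lower base rate.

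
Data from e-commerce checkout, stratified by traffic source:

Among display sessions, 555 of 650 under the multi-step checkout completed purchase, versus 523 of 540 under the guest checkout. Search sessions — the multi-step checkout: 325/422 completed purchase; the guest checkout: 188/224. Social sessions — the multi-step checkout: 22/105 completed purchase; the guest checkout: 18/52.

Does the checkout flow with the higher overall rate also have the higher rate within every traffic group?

Display: the multi-step checkout 555/650 = 85.4%, the guest checkout 523/540 = 96.9% → the guest checkout
Search: the multi-step checkout 325/422 = 77.0%, the guest checkout 188/224 = 83.9% → the guest checkout
Social: the multi-step checkout 22/105 = 21.0%, the guest checkout 18/52 = 34.6% → the guest checkout
Overall: the multi-step checkout 902/1177 = 76.6%, the guest checkout 729/816 = 89.3% → the guest checkout
The guest checkout wins overall and in every traffic group — no reversal.

Yes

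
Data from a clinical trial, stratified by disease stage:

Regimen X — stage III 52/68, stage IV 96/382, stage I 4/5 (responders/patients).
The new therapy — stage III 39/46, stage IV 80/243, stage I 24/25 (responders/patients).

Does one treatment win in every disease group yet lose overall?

No

Stage III: Regimen X 52/68 = 76.5%, the new therapy 39/46 = 84.8% → the new therapy
Stage IV: Regimen X 96/382 = 25.1%, the new therapy 80/243 = 32.9% → the new therapy
Stage I: Regimen X 4/5 = 80.0%, the new therapy 24/25 = 96.0% → the new therapy
Overall: Regimen X 152/455 = 33.4%, the new therapy 143/314 = 45.5% → the new therapy
The new therapy wins overall and in every disease group — no reversal.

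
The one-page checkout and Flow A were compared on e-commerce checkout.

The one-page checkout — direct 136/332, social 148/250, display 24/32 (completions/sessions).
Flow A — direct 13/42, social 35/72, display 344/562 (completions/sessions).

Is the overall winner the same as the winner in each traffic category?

Direct: the one-page checkout 136/332 = 41.0%, Flow A 13/42 = 31.0% → the one-page checkout
Social: the one-page checkout 148/250 = 59.2%, Flow A 35/72 = 48.6% → the one-page checkout
Display: the one-page checkout 24/32 = 75.0%, Flow A 344/562 = 61.2% → the one-page checkout
Overall: the one-page checkout 308/614 = 50.2%, Flow A 392/676 = 58.0% → Flow A
The one-page checkout wins each traffic group but Flow A wins overall — the comparison reverses. The one-page checkout's sessions skew toward direct, which has a lower base rate.

No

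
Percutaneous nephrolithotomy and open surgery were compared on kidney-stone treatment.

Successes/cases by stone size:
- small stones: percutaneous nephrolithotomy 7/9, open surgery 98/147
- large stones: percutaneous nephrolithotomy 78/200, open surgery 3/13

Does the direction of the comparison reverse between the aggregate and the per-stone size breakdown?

Yes

Small stones: percutaneous nephrolithotomy 7/9 = 77.8%, open surgery 98/147 = 66.7% → percutaneous nephrolithotomy
Large stones: percutaneous nephrolithotomy 78/200 = 39.0%, open surgery 3/13 = 23.1% → percutaneous nephrolithotomy
Overall: percutaneous nephrolithotomy 85/209 = 40.7%, open surgery 101/160 = 63.1% → open surgery
Percutaneous nephrolithotomy wins each stone group but open surgery wins overall — the comparison reverses. Percutaneous nephrolithotomy's cases skew toward large stones, which has a lower base rate.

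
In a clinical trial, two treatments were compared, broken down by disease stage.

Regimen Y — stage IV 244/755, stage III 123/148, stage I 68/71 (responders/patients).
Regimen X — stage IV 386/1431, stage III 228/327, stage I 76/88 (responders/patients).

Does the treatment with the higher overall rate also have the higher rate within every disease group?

Stage IV: Regimen Y 244/755 = 32.3%, Regimen X 386/1431 = 27.0% → Regimen Y
Stage III: Regimen Y 123/148 = 83.1%, Regimen X 228/327 = 69.7% → Regimen Y
Stage I: Regimen Y 68/71 = 95.8%, Regimen X 76/88 = 86.4% → Regimen Y
Overall: Regimen Y 435/974 = 44.7%, Regimen X 690/1846 = 37.4% → Regimen Y
Regimen Y wins overall and in every disease group — no reversal.

Yes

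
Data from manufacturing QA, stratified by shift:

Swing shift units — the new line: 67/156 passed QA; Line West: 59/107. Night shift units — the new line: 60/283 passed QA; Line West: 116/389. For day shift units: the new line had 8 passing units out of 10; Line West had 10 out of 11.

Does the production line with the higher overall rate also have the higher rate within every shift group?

Yes

Swing shift: the new line 67/156 = 42.9%, Line West 59/107 = 55.1% → Line West
Night shift: the new line 60/283 = 21.2%, Line West 116/389 = 29.8% → Line West
Day shift: the new line 8/10 = 80.0%, Line West 10/11 = 90.9% → Line West
Overall: the new line 135/449 = 30.1%, Line West 185/507 = 36.5% → Line West
Line West wins overall and in every shift group — no reversal.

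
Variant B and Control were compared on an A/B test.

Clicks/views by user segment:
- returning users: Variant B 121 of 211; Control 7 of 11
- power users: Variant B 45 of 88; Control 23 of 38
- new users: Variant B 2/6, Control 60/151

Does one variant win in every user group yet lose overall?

Yes

Returning users: Variant B 121/211 = 57.3%, Control 7/11 = 63.6% → Control
Power users: Variant B 45/88 = 51.1%, Control 23/38 = 60.5% → Control
New users: Variant B 2/6 = 33.3%, Control 60/151 = 39.7% → Control
Overall: Variant B 168/305 = 55.1%, Control 90/200 = 45.0% → Variant B
Control wins each user group but Variant B wins overall — the comparison reverses. Control's views skew toward new users, which has a lower base rate.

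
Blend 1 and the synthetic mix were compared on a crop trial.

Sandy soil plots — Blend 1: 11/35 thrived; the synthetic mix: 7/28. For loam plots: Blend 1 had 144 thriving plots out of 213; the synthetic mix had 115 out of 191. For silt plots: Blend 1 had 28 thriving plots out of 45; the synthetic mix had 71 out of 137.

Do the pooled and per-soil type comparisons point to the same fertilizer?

Yes

Sandy soil: Blend 1 11/35 = 31.4%, the synthetic mix 7/28 = 25.0% → Blend 1
Loam: Blend 1 144/213 = 67.6%, the synthetic mix 115/191 = 60.2% → Blend 1
Silt: Blend 1 28/45 = 62.2%, the synthetic mix 71/137 = 51.8% → Blend 1
Overall: Blend 1 183/293 = 62.5%, the synthetic mix 193/356 = 54.2% → Blend 1
Blend 1 wins overall and in every soil group — no reversal.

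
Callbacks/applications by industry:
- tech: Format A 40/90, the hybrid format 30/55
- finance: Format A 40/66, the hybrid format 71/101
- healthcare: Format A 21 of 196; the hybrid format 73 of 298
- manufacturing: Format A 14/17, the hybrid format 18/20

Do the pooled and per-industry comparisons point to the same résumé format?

Tech: Format A 40/90 = 44.4%, the hybrid format 30/55 = 54.5% → the hybrid format
Finance: Format A 40/66 = 60.6%, the hybrid format 71/101 = 70.3% → the hybrid format
Healthcare: Format A 21/196 = 10.7%, the hybrid format 73/298 = 24.5% → the hybrid format
Manufacturing: Format A 14/17 = 82.4%, the hybrid format 18/20 = 90.0% → the hybrid format
Overall: Format A 115/369 = 31.2%, the hybrid format 192/474 = 40.5% → the hybrid format
The hybrid format wins overall and in every industry group — no reversal.

Yes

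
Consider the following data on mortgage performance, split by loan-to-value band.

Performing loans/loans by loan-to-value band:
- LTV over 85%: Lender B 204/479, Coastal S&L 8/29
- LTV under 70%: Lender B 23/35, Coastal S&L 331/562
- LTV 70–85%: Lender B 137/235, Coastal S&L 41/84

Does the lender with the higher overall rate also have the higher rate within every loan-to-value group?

LTV over 85%: Lender B 204/479 = 42.6%, Coastal S&L 8/29 = 27.6% → Lender B
LTV under 70%: Lender B 23/35 = 65.7%, Coastal S&L 331/562 = 58.9% → Lender B
LTV 70–85%: Lender B 137/235 = 58.3%, Coastal S&L 41/84 = 48.8% → Lender B
Overall: Lender B 364/749 = 48.6%, Coastal S&L 380/675 = 56.3% → Coastal S&L
Lender B wins each loan-to-value group but Coastal S&L wins overall — the comparison reverses. Lender B's loans skew toward LTV over 85%, which has a lower base rate.

No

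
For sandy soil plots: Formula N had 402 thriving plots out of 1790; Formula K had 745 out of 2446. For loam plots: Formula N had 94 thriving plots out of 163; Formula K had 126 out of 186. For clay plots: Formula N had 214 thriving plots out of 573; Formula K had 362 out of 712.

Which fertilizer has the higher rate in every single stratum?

Formula K

Sandy soil: Formula N 402/1790 = 22.5%, Formula K 745/2446 = 30.5% → Formula K
Loam: Formula N 94/163 = 57.7%, Formula K 126/186 = 67.7% → Formula K
Clay: Formula N 214/573 = 37.3%, Formula K 362/712 = 50.8% → Formula K
Formula K has the higher rate in all 3 groups.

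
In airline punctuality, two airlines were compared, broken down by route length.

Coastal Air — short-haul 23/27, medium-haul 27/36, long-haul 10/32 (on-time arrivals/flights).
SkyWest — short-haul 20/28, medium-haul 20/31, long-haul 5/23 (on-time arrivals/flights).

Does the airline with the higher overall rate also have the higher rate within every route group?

Yes

Short-haul: Coastal Air 23/27 = 85.2%, SkyWest 20/28 = 71.4% → Coastal Air
Medium-haul: Coastal Air 27/36 = 75.0%, SkyWest 20/31 = 64.5% → Coastal Air
Long-haul: Coastal Air 10/32 = 31.2%, SkyWest 5/23 = 21.7% → Coastal Air
Overall: Coastal Air 60/95 = 63.2%, SkyWest 45/82 = 54.9% → Coastal Air
Coastal Air wins overall and in every route group — no reversal.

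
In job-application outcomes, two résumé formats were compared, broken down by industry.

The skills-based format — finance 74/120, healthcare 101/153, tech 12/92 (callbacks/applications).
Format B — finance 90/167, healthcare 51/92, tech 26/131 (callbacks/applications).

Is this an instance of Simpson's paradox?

Finance: the skills-based format 74/120 = 61.7%, Format B 90/167 = 53.9% → the skills-based format
Healthcare: the skills-based format 101/153 = 66.0%, Format B 51/92 = 55.4% → the skills-based format
Tech: the skills-based format 12/92 = 13.0%, Format B 26/131 = 19.8% → Format B
Overall: the skills-based format 187/365 = 51.2%, Format B 167/390 = 42.8% → the skills-based format
Neither sweeps: the skills-based format wins 2 of 3 groups, Format B wins 1. The skills-based format wins overall but not every group — no Simpson reversal.

No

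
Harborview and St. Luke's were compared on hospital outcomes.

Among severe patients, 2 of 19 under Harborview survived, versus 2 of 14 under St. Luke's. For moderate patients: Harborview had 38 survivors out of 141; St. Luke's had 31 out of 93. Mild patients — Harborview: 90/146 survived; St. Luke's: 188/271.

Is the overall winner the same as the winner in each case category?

Severe: Harborview 2/19 = 10.5%, St. Luke's 2/14 = 14.3% → St. Luke's
Moderate: Harborview 38/141 = 27.0%, St. Luke's 31/93 = 33.3% → St. Luke's
Mild: Harborview 90/146 = 61.6%, St. Luke's 188/271 = 69.4% → St. Luke's
Overall: Harborview 130/306 = 42.5%, St. Luke's 221/378 = 58.5% → St. Luke's
St. Luke's wins overall and in every case group — no reversal.

Yes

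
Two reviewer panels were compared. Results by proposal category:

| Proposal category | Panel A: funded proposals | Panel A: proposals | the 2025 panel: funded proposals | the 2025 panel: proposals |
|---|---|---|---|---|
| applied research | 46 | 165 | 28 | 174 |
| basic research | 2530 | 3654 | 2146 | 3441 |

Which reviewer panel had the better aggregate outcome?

Applied research: Panel A 46/165 = 27.9%, the 2025 panel 28/174 = 16.1% → Panel A
Basic research: Panel A 2530/3654 = 69.2%, the 2025 panel 2146/3441 = 62.4% → Panel A
Overall: Panel A 2576/3819 = 67.5%, the 2025 panel 2174/3615 = 60.1% → Panel A

Panel A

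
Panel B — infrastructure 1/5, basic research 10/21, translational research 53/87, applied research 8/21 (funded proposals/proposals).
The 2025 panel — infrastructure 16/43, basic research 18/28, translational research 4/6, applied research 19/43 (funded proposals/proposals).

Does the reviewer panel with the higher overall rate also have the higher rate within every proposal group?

No

Infrastructure: Panel B 1/5 = 20.0%, the 2025 panel 16/43 = 37.2% → the 2025 panel
Basic research: Panel B 10/21 = 47.6%, the 2025 panel 18/28 = 64.3% → the 2025 panel
Translational research: Panel B 53/87 = 60.9%, the 2025 panel 4/6 = 66.7% → the 2025 panel
Applied research: Panel B 8/21 = 38.1%, the 2025 panel 19/43 = 44.2% → the 2025 panel
Overall: Panel B 72/134 = 53.7%, the 2025 panel 57/120 = 47.5% → Panel B
The 2025 panel wins each proposal group but Panel B wins overall — the comparison reverses. The 2025 panel's proposals skew toward infrastructure, which has a lower base rate.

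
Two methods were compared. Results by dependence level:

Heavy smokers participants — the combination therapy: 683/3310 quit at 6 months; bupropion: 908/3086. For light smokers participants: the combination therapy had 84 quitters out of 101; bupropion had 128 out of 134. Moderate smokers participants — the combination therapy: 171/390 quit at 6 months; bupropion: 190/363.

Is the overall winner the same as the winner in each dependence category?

Yes

Heavy smokers: the combination therapy 683/3310 = 20.6%, bupropion 908/3086 = 29.4% → bupropion
Light smokers: the combination therapy 84/101 = 83.2%, bupropion 128/134 = 95.5% → bupropion
Moderate smokers: the combination therapy 171/390 = 43.8%, bupropion 190/363 = 52.3% → bupropion
Overall: the combination therapy 938/3801 = 24.7%, bupropion 1226/3583 = 34.2% → bupropion
Bupropion wins overall and in every dependence group — no reversal.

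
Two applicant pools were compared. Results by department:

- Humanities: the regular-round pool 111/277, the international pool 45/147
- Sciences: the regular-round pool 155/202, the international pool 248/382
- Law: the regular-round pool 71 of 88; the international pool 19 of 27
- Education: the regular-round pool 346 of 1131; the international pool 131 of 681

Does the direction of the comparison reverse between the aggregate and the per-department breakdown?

Humanities: the regular-round pool 111/277 = 40.1%, the international pool 45/147 = 30.6% → the regular-round pool
Sciences: the regular-round pool 155/202 = 76.7%, the international pool 248/382 = 64.9% → the regular-round pool
Law: the regular-round pool 71/88 = 80.7%, the international pool 19/27 = 70.4% → the regular-round pool
Education: the regular-round pool 346/1131 = 30.6%, the international pool 131/681 = 19.2% → the regular-round pool
Overall: the regular-round pool 683/1698 = 40.2%, the international pool 443/1237 = 35.8% → the regular-round pool
The regular-round pool wins overall and in every department group — no reversal.

No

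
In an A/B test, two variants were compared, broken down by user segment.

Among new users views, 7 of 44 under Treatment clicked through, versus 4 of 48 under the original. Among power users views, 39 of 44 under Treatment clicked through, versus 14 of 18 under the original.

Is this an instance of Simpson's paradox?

No

New users: Treatment 7/44 = 15.9%, the original 4/48 = 8.3% → Treatment
Power users: Treatment 39/44 = 88.6%, the original 14/18 = 77.8% → Treatment
Overall: Treatment 46/88 = 52.3%, the original 18/66 = 27.3% → Treatment
Treatment wins overall and in every user group — no reversal.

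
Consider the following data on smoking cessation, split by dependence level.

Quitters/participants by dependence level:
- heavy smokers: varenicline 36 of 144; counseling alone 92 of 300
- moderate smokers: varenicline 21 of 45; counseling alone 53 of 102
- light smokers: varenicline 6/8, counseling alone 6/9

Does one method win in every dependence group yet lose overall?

Heavy smokers: varenicline 36/144 = 25.0%, counseling alone 92/300 = 30.7% → counseling alone
Moderate smokers: varenicline 21/45 = 46.7%, counseling alone 53/102 = 52.0% → counseling alone
Light smokers: varenicline 6/8 = 75.0%, counseling alone 6/9 = 66.7% → varenicline
Overall: varenicline 63/197 = 32.0%, counseling alone 151/411 = 36.7% → counseling alone
Neither sweeps: varenicline wins 1 of 3 groups, counseling alone wins 2. Counseling alone wins overall but not every group — no Simpson reversal.

No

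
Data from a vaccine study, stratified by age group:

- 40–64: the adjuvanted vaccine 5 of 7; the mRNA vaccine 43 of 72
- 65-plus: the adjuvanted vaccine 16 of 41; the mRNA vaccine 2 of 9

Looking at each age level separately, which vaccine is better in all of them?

40–64: the adjuvanted vaccine 5/7 = 71.4%, the mRNA vaccine 43/72 = 59.7% → the adjuvanted vaccine
65-plus: the adjuvanted vaccine 16/41 = 39.0%, the mRNA vaccine 2/9 = 22.2% → the adjuvanted vaccine
The adjuvanted vaccine has the higher rate in both groups.

the adjuvanted vaccine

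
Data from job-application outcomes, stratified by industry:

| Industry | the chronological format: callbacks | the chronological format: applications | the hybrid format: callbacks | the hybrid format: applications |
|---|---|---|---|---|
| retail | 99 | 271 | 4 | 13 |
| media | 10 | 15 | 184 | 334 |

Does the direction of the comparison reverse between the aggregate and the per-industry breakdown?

Yes

Retail: the chronological format 99/271 = 36.5%, the hybrid format 4/13 = 30.8% → the chronological format
Media: the chronological format 10/15 = 66.7%, the hybrid format 184/334 = 55.1% → the chronological format
Overall: the chronological format 109/286 = 38.1%, the hybrid format 188/347 = 54.2% → the hybrid format
The chronological format wins each industry group but the hybrid format wins overall — the comparison reverses. The chronological format's applications skew toward retail, which has a lower base rate.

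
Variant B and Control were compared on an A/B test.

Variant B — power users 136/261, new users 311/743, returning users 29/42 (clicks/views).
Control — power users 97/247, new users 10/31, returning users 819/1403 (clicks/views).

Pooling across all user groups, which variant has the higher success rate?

Power users: Variant B 136/261 = 52.1%, Control 97/247 = 39.3% → Variant B
New users: Variant B 311/743 = 41.9%, Control 10/31 = 32.3% → Variant B
Returning users: Variant B 29/42 = 69.0%, Control 819/1403 = 58.4% → Variant B
Overall: Variant B 476/1046 = 45.5%, Control 926/1681 = 55.1% → Control
(Variant B wins every user group but Control wins overall — Variant B's views skew toward the low-rate new users group.)

Control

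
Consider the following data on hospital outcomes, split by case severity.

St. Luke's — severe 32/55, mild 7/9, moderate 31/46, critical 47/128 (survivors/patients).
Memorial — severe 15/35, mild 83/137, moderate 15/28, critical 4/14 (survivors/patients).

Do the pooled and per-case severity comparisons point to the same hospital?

Severe: St. Luke's 32/55 = 58.2%, Memorial 15/35 = 42.9% → St. Luke's
Mild: St. Luke's 7/9 = 77.8%, Memorial 83/137 = 60.6% → St. Luke's
Moderate: St. Luke's 31/46 = 67.4%, Memorial 15/28 = 53.6% → St. Luke's
Critical: St. Luke's 47/128 = 36.7%, Memorial 4/14 = 28.6% → St. Luke's
Overall: St. Luke's 117/238 = 49.2%, Memorial 117/214 = 54.7% → Memorial
St. Luke's wins each case group but Memorial wins overall — the comparison reverses. St. Luke's's patients skew toward critical, which has a lower base rate.

No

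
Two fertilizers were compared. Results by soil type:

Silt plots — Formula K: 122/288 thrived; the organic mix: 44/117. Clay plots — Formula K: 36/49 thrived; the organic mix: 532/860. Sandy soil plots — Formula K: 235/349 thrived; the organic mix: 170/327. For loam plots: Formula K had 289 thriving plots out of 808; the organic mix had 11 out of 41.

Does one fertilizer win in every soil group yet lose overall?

Yes

Silt: Formula K 122/288 = 42.4%, the organic mix 44/117 = 37.6% → Formula K
Clay: Formula K 36/49 = 73.5%, the organic mix 532/860 = 61.9% → Formula K
Sandy soil: Formula K 235/349 = 67.3%, the organic mix 170/327 = 52.0% → Formula K
Loam: Formula K 289/808 = 35.8%, the organic mix 11/41 = 26.8% → Formula K
Overall: Formula K 682/1494 = 45.6%, the organic mix 757/1345 = 56.3% → the organic mix
Formula K wins each soil group but the organic mix wins overall — the comparison reverses. Formula K's plots skew toward loam, which has a lower base rate.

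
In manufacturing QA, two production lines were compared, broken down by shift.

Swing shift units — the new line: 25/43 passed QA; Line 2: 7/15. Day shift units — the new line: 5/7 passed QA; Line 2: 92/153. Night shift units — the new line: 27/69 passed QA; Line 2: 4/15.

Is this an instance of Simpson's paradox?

Yes

Swing shift: the new line 25/43 = 58.1%, Line 2 7/15 = 46.7% → the new line
Day shift: the new line 5/7 = 71.4%, Line 2 92/153 = 60.1% → the new line
Night shift: the new line 27/69 = 39.1%, Line 2 4/15 = 26.7% → the new line
Overall: the new line 57/119 = 47.9%, Line 2 103/183 = 56.3% → Line 2
The new line wins each shift group but Line 2 wins overall — the comparison reverses. The new line's units skew toward night shift, which has a lower base rate.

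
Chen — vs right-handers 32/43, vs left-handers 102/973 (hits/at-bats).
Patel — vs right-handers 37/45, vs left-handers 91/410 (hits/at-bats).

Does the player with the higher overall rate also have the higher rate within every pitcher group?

Vs right-handers: Chen 32/43 = 74.4%, Patel 37/45 = 82.2% → Patel
Vs left-handers: Chen 102/973 = 10.5%, Patel 91/410 = 22.2% → Patel
Overall: Chen 134/1016 = 13.2%, Patel 128/455 = 28.1% → Patel
Patel wins overall and in every pitcher group — no reversal.

Yes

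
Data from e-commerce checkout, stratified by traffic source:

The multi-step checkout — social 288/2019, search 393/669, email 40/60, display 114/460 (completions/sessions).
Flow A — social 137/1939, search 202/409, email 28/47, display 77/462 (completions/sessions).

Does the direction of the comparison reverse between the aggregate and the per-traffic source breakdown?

Social: the multi-step checkout 288/2019 = 14.3%, Flow A 137/1939 = 7.1% → the multi-step checkout
Search: the multi-step checkout 393/669 = 58.7%, Flow A 202/409 = 49.4% → the multi-step checkout
Email: the multi-step checkout 40/60 = 66.7%, Flow A 28/47 = 59.6% → the multi-step checkout
Display: the multi-step checkout 114/460 = 24.8%, Flow A 77/462 = 16.7% → the multi-step checkout
Overall: the multi-step checkout 835/3208 = 26.0%, Flow A 444/2857 = 15.5% → the multi-step checkout
The multi-step checkout wins overall and in every traffic group — no reversal.

No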